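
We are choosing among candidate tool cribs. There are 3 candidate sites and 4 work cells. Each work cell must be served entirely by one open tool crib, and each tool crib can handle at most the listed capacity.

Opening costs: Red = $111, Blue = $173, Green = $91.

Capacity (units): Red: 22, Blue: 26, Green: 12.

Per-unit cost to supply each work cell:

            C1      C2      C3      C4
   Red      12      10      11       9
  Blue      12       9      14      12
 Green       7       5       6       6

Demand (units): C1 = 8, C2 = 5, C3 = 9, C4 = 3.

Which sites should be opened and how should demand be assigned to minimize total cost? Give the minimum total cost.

Minimum total cost: 420

Open {Red, Green}: C1→Red 12·8=96, C2→Red 10·5=50, C3→Green 6·9=54, C4→Green 6·3=18.
Loads: Red carries 13/22, Green carries 12/12. Service 218; fixed 202; total 420.
Next best feasible plan costs 425.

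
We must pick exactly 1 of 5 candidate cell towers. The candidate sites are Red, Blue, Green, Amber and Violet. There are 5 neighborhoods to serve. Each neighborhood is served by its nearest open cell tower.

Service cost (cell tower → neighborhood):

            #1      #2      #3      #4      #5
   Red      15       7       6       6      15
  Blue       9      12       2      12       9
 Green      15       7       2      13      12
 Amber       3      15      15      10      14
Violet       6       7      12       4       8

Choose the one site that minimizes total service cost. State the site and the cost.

Choose Violet only; total service cost 37.

With exactly 1 open, each neighborhood uses its cheapest among the chosen.
{Violet}: #1→Violet 6, #2→Violet 7, #3→Violet 12, #4→Violet 4, #5→Violet 8. Service cost 37.
{Blue}: service cost 44
{Red}: service cost 49
Among all 5 size-1 choices, {Violet} is lowest.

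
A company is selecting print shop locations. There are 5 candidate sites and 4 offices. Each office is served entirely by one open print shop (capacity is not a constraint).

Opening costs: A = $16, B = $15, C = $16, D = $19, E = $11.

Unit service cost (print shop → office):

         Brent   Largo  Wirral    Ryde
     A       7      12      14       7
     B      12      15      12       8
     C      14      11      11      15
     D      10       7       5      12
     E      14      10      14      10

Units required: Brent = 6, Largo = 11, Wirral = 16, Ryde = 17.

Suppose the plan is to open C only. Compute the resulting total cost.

Each office is assigned to its cheapest site among the open ones.
{C}: Brent→C 14·6=84, Largo→C 11·11=121, Wirral→C 11·16=176, Ryde→C 15·17=255. Service 636; fixed 16; total 652.

Total cost: 652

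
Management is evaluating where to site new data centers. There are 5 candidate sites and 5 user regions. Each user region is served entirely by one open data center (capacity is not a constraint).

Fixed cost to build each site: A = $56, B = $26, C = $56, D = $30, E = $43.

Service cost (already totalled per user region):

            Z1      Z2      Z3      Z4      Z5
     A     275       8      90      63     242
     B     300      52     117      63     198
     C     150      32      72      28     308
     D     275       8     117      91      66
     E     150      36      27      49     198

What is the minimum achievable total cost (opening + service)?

For any fixed open set, each user region goes to its cheapest open site; total = fixed + service.
{D, E}: Z1→E 150, Z2→D 8, Z3→E 27, Z4→E 49, Z5→D 66. Service 300; fixed 73; total 373.
{B, D, E}: Z1→E 150, Z2→D 8, Z3→E 27, Z4→E 49, Z5→D 66. Service 300; fixed 99; total 399.
{C, D, E}: service 279 + fixed 129 = 408
{A, B, C, D, E}: service 279 + fixed 211 = 490
No other subset beats 373.

Minimum total cost: 373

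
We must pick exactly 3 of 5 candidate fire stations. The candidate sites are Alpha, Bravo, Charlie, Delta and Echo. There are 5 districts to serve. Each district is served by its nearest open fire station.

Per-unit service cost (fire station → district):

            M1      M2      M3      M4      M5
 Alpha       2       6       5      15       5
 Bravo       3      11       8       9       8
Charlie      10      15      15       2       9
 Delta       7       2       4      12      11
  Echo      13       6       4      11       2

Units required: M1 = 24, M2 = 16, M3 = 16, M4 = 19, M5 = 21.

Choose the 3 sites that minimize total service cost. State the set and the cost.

With exactly 3 open, each district uses its cheapest among the chosen.
{Alpha, Charlie, Delta}: M1→Alpha 2·24=48, M2→Delta 2·16=32, M3→Delta 4·16=64, M4→Charlie 2·19=38, M5→Alpha 5·21=105. Service cost 287.
{Alpha, Charlie, Echo}: service cost 288
{Bravo, Charlie, Echo}: service cost 312
Among all 10 size-3 choices, {Alpha, Charlie, Delta} is lowest.

Choose Alpha, Charlie and Delta; total service cost 287.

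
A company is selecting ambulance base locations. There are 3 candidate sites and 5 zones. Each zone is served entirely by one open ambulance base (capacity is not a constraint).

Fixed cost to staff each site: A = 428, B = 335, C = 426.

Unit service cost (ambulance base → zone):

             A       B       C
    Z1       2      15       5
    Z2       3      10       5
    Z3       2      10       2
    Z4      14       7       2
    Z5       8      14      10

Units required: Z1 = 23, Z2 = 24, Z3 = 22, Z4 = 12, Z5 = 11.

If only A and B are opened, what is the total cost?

Each zone is assigned to its cheapest site among the open ones.
{A, B}: Z1→A 2·23=46, Z2→A 3·24=72, Z3→A 2·22=44, Z4→B 7·12=84, Z5→A 8·11=88. Service 334; fixed 763; total 1097.

Total cost: 1097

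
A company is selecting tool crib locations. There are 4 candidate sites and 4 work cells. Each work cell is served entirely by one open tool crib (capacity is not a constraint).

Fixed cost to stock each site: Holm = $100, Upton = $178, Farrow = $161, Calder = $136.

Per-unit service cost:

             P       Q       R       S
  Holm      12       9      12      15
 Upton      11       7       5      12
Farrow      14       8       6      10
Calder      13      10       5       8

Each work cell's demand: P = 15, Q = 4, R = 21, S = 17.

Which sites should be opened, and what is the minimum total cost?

For any fixed open set, each work cell goes to its cheapest open site; total = fixed + service.
{Calder}: P→Calder 13·15=195, Q→Calder 10·4=40, R→Calder 5·21=105, S→Calder 8·17=136. Service 476; fixed 136; total 612.
{Upton}: P→Upton 11·15=165, Q→Upton 7·4=28, R→Upton 5·21=105, S→Upton 12·17=204. Service 502; fixed 178; total 680.
{Holm, Calder}: P→Holm 12·15=180, Q→Holm 9·4=36, R→Calder 5·21=105, S→Calder 8·17=136. Service 457; fixed 236; total 693.
{Holm, Upton, Farrow, Calder}: service 434 + fixed 575 = 1009
No other subset beats 612.

Open Calder only; minimum total cost 612.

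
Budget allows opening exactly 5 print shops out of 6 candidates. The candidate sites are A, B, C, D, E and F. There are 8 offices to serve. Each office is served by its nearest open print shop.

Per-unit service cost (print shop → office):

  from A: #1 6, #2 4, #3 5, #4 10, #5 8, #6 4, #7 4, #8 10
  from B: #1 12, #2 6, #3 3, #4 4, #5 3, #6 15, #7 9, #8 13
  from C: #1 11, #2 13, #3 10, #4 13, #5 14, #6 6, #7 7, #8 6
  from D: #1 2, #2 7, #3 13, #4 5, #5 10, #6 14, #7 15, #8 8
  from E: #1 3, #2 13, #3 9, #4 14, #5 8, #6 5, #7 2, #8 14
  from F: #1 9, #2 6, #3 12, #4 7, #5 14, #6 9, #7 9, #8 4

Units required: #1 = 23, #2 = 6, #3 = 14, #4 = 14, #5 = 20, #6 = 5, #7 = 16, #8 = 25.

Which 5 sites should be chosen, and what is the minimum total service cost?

With exactly 5 open, each office uses its cheapest among the chosen.
{A, B, D, E, F}: #1→D 2·23=46, #2→A 4·6=24, #3→B 3·14=42, #4→B 4·14=56, #5→B 3·20=60, #6→A 4·5=20, #7→E 2·16=32, #8→F 4·25=100. Service cost 380.
{B, C, D, E, F}: service cost 397
{A, B, C, E, F}: service cost 403
Among all 6 size-5 choices, {A, B, D, E, F} is lowest.

Choose A, B, D, E and F; total service cost 380.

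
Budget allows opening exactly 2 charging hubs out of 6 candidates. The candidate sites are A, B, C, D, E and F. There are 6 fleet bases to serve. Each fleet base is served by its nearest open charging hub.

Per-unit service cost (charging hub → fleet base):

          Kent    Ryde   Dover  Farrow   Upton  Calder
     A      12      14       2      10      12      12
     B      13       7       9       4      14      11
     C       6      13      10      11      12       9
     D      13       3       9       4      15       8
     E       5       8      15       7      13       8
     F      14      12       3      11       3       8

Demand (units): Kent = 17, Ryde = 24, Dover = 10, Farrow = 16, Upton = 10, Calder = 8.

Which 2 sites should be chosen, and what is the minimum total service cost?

Choose D and F; total service cost 481.

With exactly 2 open, each fleet base uses its cheapest among the chosen.
{D, F}: Kent→D 13·17=221, Ryde→D 3·24=72, Dover→F 3·10=30, Farrow→D 4·16=64, Upton→F 3·10=30, Calder→D 8·8=64. Service cost 481.
{D, E}: service cost 505
{C, D}: service cost 512
Among all 15 size-2 choices, {D, F} is lowest.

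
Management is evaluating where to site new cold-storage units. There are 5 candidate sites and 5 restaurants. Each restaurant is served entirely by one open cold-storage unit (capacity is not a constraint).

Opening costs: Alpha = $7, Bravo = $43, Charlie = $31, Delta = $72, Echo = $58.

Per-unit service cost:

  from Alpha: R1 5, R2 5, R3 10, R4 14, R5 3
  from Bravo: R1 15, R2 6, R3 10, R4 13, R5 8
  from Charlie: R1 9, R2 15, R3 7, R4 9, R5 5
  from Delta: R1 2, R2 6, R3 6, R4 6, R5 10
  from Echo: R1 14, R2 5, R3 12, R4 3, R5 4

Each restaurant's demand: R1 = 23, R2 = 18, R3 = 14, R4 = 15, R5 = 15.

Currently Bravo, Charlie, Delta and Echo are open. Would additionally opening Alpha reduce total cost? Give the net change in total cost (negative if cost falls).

Yes — net change −8 (cost falls by 8).

Current service cost with {Bravo, Charlie, Delta, Echo}: 325.
Adding Alpha: each restaurant re-picks its cheapest; new service cost 310, saving 15.
Extra fixed cost: 7. Net change = 7 − 15 = -8.
(Totals: 529 → 521.)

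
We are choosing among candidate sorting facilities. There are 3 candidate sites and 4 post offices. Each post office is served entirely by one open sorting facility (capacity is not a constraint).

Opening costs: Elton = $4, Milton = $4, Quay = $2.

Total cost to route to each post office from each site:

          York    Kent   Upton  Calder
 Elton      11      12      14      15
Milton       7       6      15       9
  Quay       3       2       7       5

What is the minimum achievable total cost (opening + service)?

Minimum total cost: 19

For any fixed open set, each post office goes to its cheapest open site; total = fixed + service.
{Quay}: York→Quay 3, Kent→Quay 2, Upton→Quay 7, Calder→Quay 5. Service 17; fixed 2; total 19.
{Elton, Quay}: service 17 + fixed 6 = 23
{Milton, Quay}: York→Quay 3, Kent→Quay 2, Upton→Quay 7, Calder→Quay 5. Service 17; fixed 6; total 23.
{Elton, Milton, Quay}: service 17 + fixed 10 = 27
No other subset beats 19.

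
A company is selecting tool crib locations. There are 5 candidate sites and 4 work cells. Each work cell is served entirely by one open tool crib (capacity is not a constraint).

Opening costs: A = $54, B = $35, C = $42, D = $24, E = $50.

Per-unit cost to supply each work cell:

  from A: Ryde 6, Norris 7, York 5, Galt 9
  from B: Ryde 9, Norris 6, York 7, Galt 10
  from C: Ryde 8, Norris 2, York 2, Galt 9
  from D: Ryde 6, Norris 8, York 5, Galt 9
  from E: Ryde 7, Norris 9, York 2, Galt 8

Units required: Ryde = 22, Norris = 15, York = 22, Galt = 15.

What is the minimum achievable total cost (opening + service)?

For any fixed open set, each work cell goes to its cheapest open site; total = fixed + service.
{C, D}: Ryde→D 6·22=132, Norris→C 2·15=30, York→C 2·22=44, Galt→C 9·15=135. Service 341; fixed 66; total 407.
{C}: service 385 + fixed 42 = 427
{A, C}: Ryde→A 6·22=132, Norris→C 2·15=30, York→C 2·22=44, Galt→A 9·15=135. Service 341; fixed 96; total 437.
{A, B, C, D, E}: Ryde→A 6·22=132, Norris→C 2·15=30, York→C 2·22=44, Galt→E 8·15=120. Service 326; fixed 205; total 531.
No other subset beats 407.

Minimum total cost: 407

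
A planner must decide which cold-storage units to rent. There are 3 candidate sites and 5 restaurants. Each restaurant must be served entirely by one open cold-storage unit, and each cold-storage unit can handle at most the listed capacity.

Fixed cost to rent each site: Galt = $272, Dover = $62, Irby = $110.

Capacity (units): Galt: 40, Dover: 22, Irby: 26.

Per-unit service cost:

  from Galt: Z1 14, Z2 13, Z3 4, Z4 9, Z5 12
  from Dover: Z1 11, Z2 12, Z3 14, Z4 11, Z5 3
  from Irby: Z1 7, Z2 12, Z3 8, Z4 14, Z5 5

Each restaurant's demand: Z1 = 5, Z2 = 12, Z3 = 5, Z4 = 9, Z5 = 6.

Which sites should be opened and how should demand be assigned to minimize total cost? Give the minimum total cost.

Minimum total cost: 508

Open {Dover, Irby}: Z1→Irby 7·5=35, Z2→Irby 12·12=144, Z3→Irby 8·5=40, Z4→Dover 11·9=99, Z5→Dover 3·6=18.
Loads: Dover carries 15/22, Irby carries 22/26. Service 336; fixed 172; total 508.
Next best feasible plan costs 520.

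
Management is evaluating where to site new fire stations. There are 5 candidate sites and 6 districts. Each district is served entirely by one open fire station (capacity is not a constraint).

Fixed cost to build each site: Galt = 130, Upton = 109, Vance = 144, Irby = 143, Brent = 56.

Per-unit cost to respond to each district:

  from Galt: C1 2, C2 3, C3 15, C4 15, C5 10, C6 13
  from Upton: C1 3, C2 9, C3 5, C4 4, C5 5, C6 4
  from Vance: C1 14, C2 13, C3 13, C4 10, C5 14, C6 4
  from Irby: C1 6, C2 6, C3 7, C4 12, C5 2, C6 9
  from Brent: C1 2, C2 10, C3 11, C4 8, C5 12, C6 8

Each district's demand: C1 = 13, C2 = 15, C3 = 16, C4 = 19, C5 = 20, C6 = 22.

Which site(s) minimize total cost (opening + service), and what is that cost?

For any fixed open set, each district goes to its cheapest open site; total = fixed + service.
{Upton}: C1→Upton 3·13=39, C2→Upton 9·15=135, C3→Upton 5·16=80, C4→Upton 4·19=76, C5→Upton 5·20=100, C6→Upton 4·22=88. Service 518; fixed 109; total 627.
{Galt, Upton}: service 415 + fixed 239 = 654
{Upton, Irby}: C1→Upton 3·13=39, C2→Irby 6·15=90, C3→Upton 5·16=80, C4→Upton 4·19=76, C5→Irby 2·20=40, C6→Upton 4·22=88. Service 413; fixed 252; total 665.
{Galt, Upton, Vance, Irby, Brent}: service 355 + fixed 582 = 937
No other subset beats 627.

Open Upton only; minimum total cost 627.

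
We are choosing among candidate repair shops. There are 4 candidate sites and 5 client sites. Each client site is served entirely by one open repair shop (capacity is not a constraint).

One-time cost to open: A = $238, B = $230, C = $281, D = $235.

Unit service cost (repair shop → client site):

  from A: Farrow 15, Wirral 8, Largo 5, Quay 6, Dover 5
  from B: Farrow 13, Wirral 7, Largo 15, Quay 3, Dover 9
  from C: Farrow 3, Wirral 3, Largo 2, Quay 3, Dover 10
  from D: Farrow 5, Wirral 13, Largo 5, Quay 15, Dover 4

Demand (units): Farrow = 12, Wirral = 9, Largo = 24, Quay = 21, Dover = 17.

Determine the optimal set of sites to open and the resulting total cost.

Open C only; minimum total cost 625.

For any fixed open set, each client site goes to its cheapest open site; total = fixed + service.
{C}: Farrow→C 3·12=36, Wirral→C 3·9=27, Largo→C 2·24=48, Quay→C 3·21=63, Dover→C 10·17=170. Service 344; fixed 281; total 625.
{C, D}: service 242 + fixed 516 = 758
{A, C}: service 259 + fixed 519 = 778
{A, B, C, D}: service 242 + fixed 984 = 1226
(All 15 nonempty subsets were checked; C only is lowest.)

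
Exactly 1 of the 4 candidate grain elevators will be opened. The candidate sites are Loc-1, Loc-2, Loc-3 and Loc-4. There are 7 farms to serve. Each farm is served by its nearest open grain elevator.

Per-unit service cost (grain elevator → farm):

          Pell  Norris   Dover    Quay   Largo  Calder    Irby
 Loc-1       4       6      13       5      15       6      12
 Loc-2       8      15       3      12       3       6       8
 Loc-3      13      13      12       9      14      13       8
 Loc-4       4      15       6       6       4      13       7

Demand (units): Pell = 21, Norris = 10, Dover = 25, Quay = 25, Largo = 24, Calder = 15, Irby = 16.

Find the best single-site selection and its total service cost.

With exactly 1 open, each farm uses its cheapest among the chosen.
{Loc-4}: Pell→Loc-4 4·21=84, Norris→Loc-4 15·10=150, Dover→Loc-4 6·25=150, Quay→Loc-4 6·25=150, Largo→Loc-4 4·24=96, Calder→Loc-4 13·15=195, Irby→Loc-4 7·16=112. Service cost 937.
{Loc-2}: service cost 983
{Loc-1}: service cost 1236
Among all 4 size-1 choices, {Loc-4} is lowest.

Choose Loc-4 only; total service cost 937.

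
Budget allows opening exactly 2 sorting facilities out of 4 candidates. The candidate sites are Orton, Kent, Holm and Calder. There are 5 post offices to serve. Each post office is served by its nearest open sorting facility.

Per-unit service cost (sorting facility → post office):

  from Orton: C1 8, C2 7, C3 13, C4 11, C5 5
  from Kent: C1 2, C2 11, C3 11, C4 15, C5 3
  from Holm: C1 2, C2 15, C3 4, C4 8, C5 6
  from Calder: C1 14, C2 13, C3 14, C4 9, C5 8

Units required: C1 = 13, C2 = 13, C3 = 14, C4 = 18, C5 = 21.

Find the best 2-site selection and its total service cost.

With exactly 2 open, each post office uses its cheapest among the chosen.
{Orton, Holm}: C1→Holm 2·13=26, C2→Orton 7·13=91, C3→Holm 4·14=56, C4→Holm 8·18=144, C5→Orton 5·21=105. Service cost 422.
{Kent, Holm}: service cost 432
{Holm, Calder}: service cost 521
Among all 6 size-2 choices, {Orton, Holm} is lowest.

Choose Orton and Holm; total service cost 422.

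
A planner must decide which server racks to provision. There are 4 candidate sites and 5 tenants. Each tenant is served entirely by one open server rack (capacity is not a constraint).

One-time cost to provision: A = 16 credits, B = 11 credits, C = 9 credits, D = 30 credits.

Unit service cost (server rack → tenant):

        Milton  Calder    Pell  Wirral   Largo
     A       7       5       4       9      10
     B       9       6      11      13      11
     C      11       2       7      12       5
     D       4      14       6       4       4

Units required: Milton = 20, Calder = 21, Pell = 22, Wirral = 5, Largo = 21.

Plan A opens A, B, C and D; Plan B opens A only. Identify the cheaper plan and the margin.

Plan A is cheaper by 224.

Plan A: {A, B, C, D}: Milton→D 4·20=80, Calder→C 2·21=42, Pell→A 4·22=88, Wirral→D 4·5=20, Largo→D 4·21=84. Service 314; fixed 66; total 380.
Plan B: {A}: Milton→A 7·20=140, Calder→A 5·21=105, Pell→A 4·22=88, Wirral→A 9·5=45, Largo→A 10·21=210. Service 588; fixed 16; total 604.
Difference: |380 − 604| = 224.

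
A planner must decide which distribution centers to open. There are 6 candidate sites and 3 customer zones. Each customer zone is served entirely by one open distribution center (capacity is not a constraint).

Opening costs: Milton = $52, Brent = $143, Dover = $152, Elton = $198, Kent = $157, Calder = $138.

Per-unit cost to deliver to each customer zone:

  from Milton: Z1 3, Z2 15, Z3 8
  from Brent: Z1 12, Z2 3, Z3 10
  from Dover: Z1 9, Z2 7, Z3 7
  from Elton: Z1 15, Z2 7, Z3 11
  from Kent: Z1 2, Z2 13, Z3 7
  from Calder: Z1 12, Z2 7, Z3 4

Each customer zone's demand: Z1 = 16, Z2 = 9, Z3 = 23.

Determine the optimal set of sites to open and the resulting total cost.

For any fixed open set, each customer zone goes to its cheapest open site; total = fixed + service.
{Milton, Calder}: Z1→Milton 3·16=48, Z2→Calder 7·9=63, Z3→Calder 4·23=92. Service 203; fixed 190; total 393.
{Milton}: Z1→Milton 3·16=48, Z2→Milton 15·9=135, Z3→Milton 8·23=184. Service 367; fixed 52; total 419.
{Milton, Brent}: service 259 + fixed 195 = 454
{Milton, Brent, Dover, Elton, Kent, Calder}: service 151 + fixed 840 = 991
No other subset beats 393.

Open Milton and Calder; minimum total cost 393.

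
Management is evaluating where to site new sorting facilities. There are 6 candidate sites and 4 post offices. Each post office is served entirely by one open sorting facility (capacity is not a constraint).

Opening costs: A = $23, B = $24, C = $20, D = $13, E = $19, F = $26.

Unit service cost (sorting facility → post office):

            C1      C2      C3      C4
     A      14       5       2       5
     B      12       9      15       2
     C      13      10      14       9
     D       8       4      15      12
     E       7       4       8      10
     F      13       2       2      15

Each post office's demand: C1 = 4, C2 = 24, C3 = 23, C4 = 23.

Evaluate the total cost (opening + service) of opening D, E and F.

Total cost: 410

Each post office is assigned to its cheapest site among the open ones.
{D, E, F}: C1→E 7·4=28, C2→F 2·24=48, C3→F 2·23=46, C4→E 10·23=230. Service 352; fixed 58; total 410.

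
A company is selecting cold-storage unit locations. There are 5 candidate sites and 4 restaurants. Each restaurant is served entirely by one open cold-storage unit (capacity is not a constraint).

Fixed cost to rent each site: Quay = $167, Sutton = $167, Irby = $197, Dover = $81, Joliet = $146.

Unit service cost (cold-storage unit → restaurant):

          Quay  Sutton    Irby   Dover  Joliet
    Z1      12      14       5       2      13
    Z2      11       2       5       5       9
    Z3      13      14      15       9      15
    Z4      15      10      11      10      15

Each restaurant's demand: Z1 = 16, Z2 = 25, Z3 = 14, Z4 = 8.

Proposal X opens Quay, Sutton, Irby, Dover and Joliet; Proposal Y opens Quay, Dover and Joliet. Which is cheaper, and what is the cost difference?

Proposal Y is cheaper by 289.

Proposal X: {Quay, Sutton, Irby, Dover, Joliet}: Z1→Dover 2·16=32, Z2→Sutton 2·25=50, Z3→Dover 9·14=126, Z4→Sutton 10·8=80. Service 288; fixed 758; total 1046.
Proposal Y: {Quay, Dover, Joliet}: Z1→Dover 2·16=32, Z2→Dover 5·25=125, Z3→Dover 9·14=126, Z4→Dover 10·8=80. Service 363; fixed 394; total 757.
Difference: |1046 − 757| = 289.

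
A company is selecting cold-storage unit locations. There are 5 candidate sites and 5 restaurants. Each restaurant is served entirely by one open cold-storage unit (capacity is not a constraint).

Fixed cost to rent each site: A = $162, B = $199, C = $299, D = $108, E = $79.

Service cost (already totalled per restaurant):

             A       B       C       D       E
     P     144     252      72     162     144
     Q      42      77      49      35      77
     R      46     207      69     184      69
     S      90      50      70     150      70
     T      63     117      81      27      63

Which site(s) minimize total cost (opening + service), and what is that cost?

For any fixed open set, each restaurant goes to its cheapest open site; total = fixed + service.
{E}: P→E 144, Q→E 77, R→E 69, S→E 70, T→E 63. Service 423; fixed 79; total 502.
{D, E}: service 345 + fixed 187 = 532
{A}: service 385 + fixed 162 = 547
{A, B, C, D, E}: P→C 72, Q→D 35, R→A 46, S→B 50, T→D 27. Service 230; fixed 847; total 1077.
No other subset beats 502.

Open E only; minimum total cost 502.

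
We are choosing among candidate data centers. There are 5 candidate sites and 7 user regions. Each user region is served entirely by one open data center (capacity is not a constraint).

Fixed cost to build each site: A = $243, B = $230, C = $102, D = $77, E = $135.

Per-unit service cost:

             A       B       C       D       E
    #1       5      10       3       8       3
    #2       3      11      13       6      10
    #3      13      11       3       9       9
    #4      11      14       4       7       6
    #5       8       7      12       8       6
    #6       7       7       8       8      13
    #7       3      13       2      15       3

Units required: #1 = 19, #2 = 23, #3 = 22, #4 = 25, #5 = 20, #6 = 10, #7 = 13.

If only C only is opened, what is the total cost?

Each user region is assigned to its cheapest site among the open ones.
{C}: #1→C 3·19=57, #2→C 13·23=299, #3→C 3·22=66, #4→C 4·25=100, #5→C 12·20=240, #6→C 8·10=80, #7→C 2·13=26. Service 868; fixed 102; total 970.

Total cost: 970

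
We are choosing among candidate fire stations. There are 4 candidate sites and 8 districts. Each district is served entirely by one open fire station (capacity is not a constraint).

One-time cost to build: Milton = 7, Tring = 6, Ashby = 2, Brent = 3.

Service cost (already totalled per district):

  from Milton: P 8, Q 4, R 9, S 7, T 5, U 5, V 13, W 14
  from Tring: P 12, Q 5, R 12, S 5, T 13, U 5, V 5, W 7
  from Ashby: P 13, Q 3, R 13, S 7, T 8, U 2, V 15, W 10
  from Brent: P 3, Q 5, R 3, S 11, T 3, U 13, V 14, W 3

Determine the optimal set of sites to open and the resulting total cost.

For any fixed open set, each district goes to its cheapest open site; total = fixed + service.
{Tring, Ashby, Brent}: P→Brent 3, Q→Ashby 3, R→Brent 3, S→Tring 5, T→Brent 3, U→Ashby 2, V→Tring 5, W→Brent 3. Service 27; fixed 11; total 38.
{Tring, Brent}: P→Brent 3, Q→Tring 5, R→Brent 3, S→Tring 5, T→Brent 3, U→Tring 5, V→Tring 5, W→Brent 3. Service 32; fixed 9; total 41.
{Ashby, Brent}: service 38 + fixed 5 = 43
{Milton, Tring, Ashby, Brent}: service 27 + fixed 18 = 45
No other subset beats 38.

Open Tring, Ashby and Brent; minimum total cost 38.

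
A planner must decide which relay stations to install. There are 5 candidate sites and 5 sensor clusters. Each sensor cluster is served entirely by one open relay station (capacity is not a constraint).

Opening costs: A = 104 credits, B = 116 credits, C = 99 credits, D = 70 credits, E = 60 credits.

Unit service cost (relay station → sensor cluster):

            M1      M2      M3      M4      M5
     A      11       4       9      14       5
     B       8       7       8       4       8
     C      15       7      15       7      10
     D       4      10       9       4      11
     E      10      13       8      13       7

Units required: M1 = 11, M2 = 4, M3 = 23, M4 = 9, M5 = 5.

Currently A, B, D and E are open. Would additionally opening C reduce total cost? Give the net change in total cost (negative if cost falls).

No — net change +99 (cost rises by 99).

Current service cost with {A, B, D, E}: 305.
Adding C: each sensor cluster re-picks its cheapest; new service cost 305, saving 0.
Extra fixed cost: 99. Net change = 99 − 0 = 99.
(Totals: 655 → 754.)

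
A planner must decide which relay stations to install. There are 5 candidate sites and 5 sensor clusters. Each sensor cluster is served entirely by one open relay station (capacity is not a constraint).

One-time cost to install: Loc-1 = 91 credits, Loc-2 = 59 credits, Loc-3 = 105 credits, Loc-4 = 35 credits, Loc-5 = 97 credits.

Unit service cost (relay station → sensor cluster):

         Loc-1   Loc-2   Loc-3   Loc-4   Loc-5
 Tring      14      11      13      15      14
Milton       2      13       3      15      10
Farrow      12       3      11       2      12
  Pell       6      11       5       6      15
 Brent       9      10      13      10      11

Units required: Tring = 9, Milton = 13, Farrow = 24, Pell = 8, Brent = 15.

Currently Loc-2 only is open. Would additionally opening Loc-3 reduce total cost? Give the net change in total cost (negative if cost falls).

Current service cost with {Loc-2}: 578.
Adding Loc-3: each sensor cluster re-picks its cheapest; new service cost 400, saving 178.
Extra fixed cost: 105. Net change = 105 − 178 = -73.
(Totals: 637 → 564.)

Yes — net change −73 (cost falls by 73).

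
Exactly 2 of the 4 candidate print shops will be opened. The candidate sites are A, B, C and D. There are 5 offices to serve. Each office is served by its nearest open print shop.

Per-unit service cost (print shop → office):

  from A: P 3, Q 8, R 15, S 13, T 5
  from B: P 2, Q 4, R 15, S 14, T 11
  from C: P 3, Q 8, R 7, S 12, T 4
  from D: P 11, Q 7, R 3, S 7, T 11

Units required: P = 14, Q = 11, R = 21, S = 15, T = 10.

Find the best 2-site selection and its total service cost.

With exactly 2 open, each office uses its cheapest among the chosen.
{C, D}: P→C 3·14=42, Q→D 7·11=77, R→D 3·21=63, S→D 7·15=105, T→C 4·10=40. Service cost 327.
{A, D}: service cost 337
{B, D}: service cost 350
Among all 6 size-2 choices, {C, D} is lowest.

Choose C and D; total service cost 327.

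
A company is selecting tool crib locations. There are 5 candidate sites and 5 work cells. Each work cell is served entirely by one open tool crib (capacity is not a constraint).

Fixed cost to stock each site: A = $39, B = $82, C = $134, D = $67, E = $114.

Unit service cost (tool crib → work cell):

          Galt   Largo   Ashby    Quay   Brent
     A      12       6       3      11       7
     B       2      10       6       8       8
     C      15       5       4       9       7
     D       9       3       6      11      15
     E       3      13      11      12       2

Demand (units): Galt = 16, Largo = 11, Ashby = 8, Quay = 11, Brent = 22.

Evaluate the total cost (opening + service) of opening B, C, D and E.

Total cost: 626

Each work cell is assigned to its cheapest site among the open ones.
{B, C, D, E}: Galt→B 2·16=32, Largo→D 3·11=33, Ashby→C 4·8=32, Quay→B 8·11=88, Brent→E 2·22=44. Service 229; fixed 397; total 626.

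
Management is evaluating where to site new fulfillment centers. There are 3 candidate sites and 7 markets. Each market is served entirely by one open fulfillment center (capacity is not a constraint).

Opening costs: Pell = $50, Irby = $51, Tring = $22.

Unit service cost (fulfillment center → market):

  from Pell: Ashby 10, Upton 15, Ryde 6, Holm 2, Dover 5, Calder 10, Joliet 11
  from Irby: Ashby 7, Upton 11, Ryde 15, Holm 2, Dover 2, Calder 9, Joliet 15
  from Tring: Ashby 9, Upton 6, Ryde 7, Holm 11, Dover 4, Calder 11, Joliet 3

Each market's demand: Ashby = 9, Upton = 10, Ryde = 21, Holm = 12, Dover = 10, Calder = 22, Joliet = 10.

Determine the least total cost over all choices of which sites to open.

For any fixed open set, each market goes to its cheapest open site; total = fixed + service.
{Irby, Tring}: Ashby→Irby 7·9=63, Upton→Tring 6·10=60, Ryde→Tring 7·21=147, Holm→Irby 2·12=24, Dover→Irby 2·10=20, Calder→Irby 9·22=198, Joliet→Tring 3·10=30. Service 542; fixed 73; total 615.
{Pell, Irby, Tring}: service 521 + fixed 123 = 644
{Pell, Tring}: service 581 + fixed 72 = 653
{Tring}: service 732 + fixed 22 = 754
(All 7 nonempty subsets were checked; Irby and Tring is lowest.)

Minimum total cost: 615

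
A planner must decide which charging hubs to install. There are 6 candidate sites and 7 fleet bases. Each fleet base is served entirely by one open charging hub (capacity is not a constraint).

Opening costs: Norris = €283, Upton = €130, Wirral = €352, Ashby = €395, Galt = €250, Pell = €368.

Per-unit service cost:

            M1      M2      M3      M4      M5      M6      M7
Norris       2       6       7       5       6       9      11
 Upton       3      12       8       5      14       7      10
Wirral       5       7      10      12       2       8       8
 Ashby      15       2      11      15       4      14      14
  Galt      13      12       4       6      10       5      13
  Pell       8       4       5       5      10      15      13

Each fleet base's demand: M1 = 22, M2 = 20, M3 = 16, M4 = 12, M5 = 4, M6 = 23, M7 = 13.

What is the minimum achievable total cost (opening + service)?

For any fixed open set, each fleet base goes to its cheapest open site; total = fixed + service.
{Upton}: M1→Upton 3·22=66, M2→Upton 12·20=240, M3→Upton 8·16=128, M4→Upton 5·12=60, M5→Upton 14·4=56, M6→Upton 7·23=161, M7→Upton 10·13=130. Service 841; fixed 130; total 971.
{Norris}: service 710 + fixed 283 = 993
{Norris, Upton}: M1→Norris 2·22=44, M2→Norris 6·20=120, M3→Norris 7·16=112, M4→Norris 5·12=60, M5→Norris 6·4=24, M6→Upton 7·23=161, M7→Upton 10·13=130. Service 651; fixed 413; total 1064.
{Norris, Upton, Wirral, Ashby, Galt, Pell}: M1→Norris 2·22=44, M2→Ashby 2·20=40, M3→Galt 4·16=64, M4→Norris 5·12=60, M5→Wirral 2·4=8, M6→Galt 5·23=115, M7→Wirral 8·13=104. Service 435; fixed 1778; total 2213.
No other subset beats 971.

Minimum total cost: 971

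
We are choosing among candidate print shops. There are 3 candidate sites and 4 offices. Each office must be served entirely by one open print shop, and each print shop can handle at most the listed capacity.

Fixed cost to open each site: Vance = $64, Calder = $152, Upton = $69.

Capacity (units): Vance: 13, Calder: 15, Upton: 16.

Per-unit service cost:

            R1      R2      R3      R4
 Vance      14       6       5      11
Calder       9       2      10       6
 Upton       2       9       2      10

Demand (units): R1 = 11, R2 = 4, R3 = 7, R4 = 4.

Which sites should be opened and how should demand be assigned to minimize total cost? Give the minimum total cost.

Open {Vance, Upton}: R1→Upton 2·11=22, R2→Vance 6·4=24, R3→Vance 5·7=35, R4→Upton 10·4=40.
Loads: Vance carries 11/13, Upton carries 15/16. Service 121; fixed 133; total 254.
Next best feasible plan costs 270.

Minimum total cost: 254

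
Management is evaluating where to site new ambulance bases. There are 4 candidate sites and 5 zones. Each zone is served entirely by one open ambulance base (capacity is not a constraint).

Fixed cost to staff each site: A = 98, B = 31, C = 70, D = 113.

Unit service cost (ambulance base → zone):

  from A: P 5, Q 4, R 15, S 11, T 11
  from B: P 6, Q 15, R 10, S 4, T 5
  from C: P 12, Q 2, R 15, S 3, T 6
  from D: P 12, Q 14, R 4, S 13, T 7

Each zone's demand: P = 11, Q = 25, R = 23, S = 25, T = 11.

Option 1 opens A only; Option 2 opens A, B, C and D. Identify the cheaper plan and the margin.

Option 1: {A}: P→A 5·11=55, Q→A 4·25=100, R→A 15·23=345, S→A 11·25=275, T→A 11·11=121. Service 896; fixed 98; total 994.
Option 2: {A, B, C, D}: P→A 5·11=55, Q→C 2·25=50, R→D 4·23=92, S→C 3·25=75, T→B 5·11=55. Service 327; fixed 312; total 639.
Difference: |994 − 639| = 355.

Option 2 is cheaper by 355.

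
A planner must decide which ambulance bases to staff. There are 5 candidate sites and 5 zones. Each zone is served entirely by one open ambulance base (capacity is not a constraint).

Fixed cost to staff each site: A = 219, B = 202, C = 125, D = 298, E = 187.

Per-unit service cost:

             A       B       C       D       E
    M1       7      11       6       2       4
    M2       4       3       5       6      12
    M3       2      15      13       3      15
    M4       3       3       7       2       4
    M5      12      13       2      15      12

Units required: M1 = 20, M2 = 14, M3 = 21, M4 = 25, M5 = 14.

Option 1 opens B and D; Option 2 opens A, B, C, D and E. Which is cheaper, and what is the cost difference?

Option 1: {B, D}: M1→D 2·20=40, M2→B 3·14=42, M3→D 3·21=63, M4→D 2·25=50, M5→B 13·14=182. Service 377; fixed 500; total 877.
Option 2: {A, B, C, D, E}: M1→D 2·20=40, M2→B 3·14=42, M3→A 2·21=42, M4→D 2·25=50, M5→C 2·14=28. Service 202; fixed 1031; total 1233.
Difference: |877 − 1233| = 356.

Option 1 is cheaper by 356.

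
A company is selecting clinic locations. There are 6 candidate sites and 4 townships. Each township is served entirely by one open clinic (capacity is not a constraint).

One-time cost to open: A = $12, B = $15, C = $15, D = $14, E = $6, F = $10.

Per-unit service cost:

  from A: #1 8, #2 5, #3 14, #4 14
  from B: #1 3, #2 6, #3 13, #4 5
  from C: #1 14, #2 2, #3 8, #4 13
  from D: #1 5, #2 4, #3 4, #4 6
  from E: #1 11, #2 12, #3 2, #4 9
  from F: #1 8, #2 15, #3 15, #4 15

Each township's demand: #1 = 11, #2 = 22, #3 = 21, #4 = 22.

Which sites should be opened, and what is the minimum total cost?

Open B, C and E; minimum total cost 265.

For any fixed open set, each township goes to its cheapest open site; total = fixed + service.
{B, C, E}: #1→B 3·11=33, #2→C 2·22=44, #3→E 2·21=42, #4→B 5·22=110. Service 229; fixed 36; total 265.
{B, C, E, F}: #1→B 3·11=33, #2→C 2·22=44, #3→E 2·21=42, #4→B 5·22=110. Service 229; fixed 46; total 275.
{A, B, C, E}: service 229 + fixed 48 = 277
{A, B, C, D, E, F}: service 229 + fixed 72 = 301
No other subset beats 265.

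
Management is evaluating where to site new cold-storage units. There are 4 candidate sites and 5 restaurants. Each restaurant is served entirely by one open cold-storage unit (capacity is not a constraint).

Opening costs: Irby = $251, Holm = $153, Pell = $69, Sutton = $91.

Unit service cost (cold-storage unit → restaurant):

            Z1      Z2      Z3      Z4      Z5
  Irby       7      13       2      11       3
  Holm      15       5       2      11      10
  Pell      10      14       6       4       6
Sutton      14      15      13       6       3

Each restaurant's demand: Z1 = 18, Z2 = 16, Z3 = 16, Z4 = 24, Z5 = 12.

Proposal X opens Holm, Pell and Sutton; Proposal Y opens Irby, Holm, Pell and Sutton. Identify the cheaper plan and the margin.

Proposal X is cheaper by 197.

Proposal X: {Holm, Pell, Sutton}: Z1→Pell 10·18=180, Z2→Holm 5·16=80, Z3→Holm 2·16=32, Z4→Pell 4·24=96, Z5→Sutton 3·12=36. Service 424; fixed 313; total 737.
Proposal Y: {Irby, Holm, Pell, Sutton}: Z1→Irby 7·18=126, Z2→Holm 5·16=80, Z3→Irby 2·16=32, Z4→Pell 4·24=96, Z5→Irby 3·12=36. Service 370; fixed 564; total 934.
Difference: |737 − 934| = 197.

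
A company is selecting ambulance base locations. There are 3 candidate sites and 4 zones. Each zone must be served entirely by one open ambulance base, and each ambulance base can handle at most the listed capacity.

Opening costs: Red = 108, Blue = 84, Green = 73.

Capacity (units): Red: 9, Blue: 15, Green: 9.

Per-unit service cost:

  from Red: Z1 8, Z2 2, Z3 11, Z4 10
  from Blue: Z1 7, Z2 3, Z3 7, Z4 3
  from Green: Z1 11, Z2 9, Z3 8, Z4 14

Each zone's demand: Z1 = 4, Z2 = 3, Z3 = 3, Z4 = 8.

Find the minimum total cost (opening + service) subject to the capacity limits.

Open {Blue, Green}: Z1→Blue 7·4=28, Z2→Blue 3·3=9, Z3→Green 8·3=24, Z4→Blue 3·8=24.
Loads: Blue carries 15/15, Green carries 3/9. Service 85; fixed 157; total 242.
Next best feasible plan costs 255.

Minimum total cost: 242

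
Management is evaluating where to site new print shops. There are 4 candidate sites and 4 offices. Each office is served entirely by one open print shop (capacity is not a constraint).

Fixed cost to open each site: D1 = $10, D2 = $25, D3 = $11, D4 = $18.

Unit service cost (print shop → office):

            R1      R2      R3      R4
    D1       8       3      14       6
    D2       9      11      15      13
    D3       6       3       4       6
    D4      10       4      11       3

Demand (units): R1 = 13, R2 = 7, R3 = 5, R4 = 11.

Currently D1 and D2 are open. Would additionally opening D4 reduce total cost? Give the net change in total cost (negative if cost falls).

Yes — net change −30 (cost falls by 30).

Current service cost with {D1, D2}: 261.
Adding D4: each office re-picks its cheapest; new service cost 213, saving 48.
Extra fixed cost: 18. Net change = 18 − 48 = -30.
(Totals: 296 → 266.)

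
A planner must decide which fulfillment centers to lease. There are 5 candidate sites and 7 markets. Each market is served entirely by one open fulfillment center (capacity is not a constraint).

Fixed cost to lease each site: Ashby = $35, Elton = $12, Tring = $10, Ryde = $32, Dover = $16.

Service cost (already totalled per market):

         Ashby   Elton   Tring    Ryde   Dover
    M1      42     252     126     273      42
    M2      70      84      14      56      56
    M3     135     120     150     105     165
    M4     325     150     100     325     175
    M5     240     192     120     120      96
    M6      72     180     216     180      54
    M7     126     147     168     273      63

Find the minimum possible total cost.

Minimum total cost: 527

For any fixed open set, each market goes to its cheapest open site; total = fixed + service.
{Elton, Tring, Dover}: M1→Dover 42, M2→Tring 14, M3→Elton 120, M4→Tring 100, M5→Dover 96, M6→Dover 54, M7→Dover 63. Service 489; fixed 38; total 527.
{Tring, Ryde, Dover}: service 474 + fixed 58 = 532
{Elton, Tring, Ryde, Dover}: service 474 + fixed 70 = 544
{Ashby, Elton, Tring, Ryde, Dover}: service 474 + fixed 105 = 579
No other subset beats 527.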